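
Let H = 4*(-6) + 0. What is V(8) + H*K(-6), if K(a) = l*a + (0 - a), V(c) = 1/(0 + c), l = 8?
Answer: 8065/8 ≈ 1008.1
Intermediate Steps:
V(c) = 1/c
K(a) = 7*a (K(a) = 8*a + (0 - a) = 8*a - a = 7*a)
H = -24 (H = -24 + 0 = -24)
V(8) + H*K(-6) = 1/8 - 168*(-6) = ⅛ - 24*(-42) = ⅛ + 1008 = 8065/8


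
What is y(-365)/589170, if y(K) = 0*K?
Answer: 0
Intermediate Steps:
y(K) = 0
y(-365)/589170 = 0/589170 = 0*(1/589170) = 0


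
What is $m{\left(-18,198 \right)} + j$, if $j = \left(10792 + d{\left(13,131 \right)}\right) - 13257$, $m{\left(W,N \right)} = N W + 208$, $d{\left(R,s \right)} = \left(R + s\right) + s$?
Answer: $-5546$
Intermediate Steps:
$d{\left(R,s \right)} = R + 2 s$
$m{\left(W,N \right)} = 208 + N W$
$j = -2190$ ($j = \left(10792 + \left(13 + 2 \cdot 131\right)\right) - 13257 = \left(10792 + \left(13 + 262\right)\right) - 13257 = \left(10792 + 275\right) - 13257 = 11067 - 13257 = -2190$)
$m{\left(-18,198 \right)} + j = \left(208 + 198 \left(-18\right)\right) - 2190 = \left(208 - 3564\right) - 2190 = -3356 - 2190 = -5546$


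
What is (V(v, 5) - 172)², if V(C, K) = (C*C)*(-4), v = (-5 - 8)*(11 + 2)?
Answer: 13091021056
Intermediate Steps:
v = -169 (v = -13*13 = -169)
V(C, K) = -4*C² (V(C, K) = C²*(-4) = -4*C²)
(V(v, 5) - 172)² = (-4*(-169)² - 172)² = (-4*28561 - 172)² = (-114244 - 172)² = (-114416)² = 13091021056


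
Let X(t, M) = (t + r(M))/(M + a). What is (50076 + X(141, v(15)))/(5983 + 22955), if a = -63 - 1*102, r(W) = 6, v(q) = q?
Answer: 2503751/1446900 ≈ 1.7304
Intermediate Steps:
a = -165 (a = -63 - 102 = -165)
X(t, M) = (6 + t)/(-165 + M) (X(t, M) = (t + 6)/(M - 165) = (6 + t)/(-165 + M))
(50076 + X(141, v(15)))/(5983 + 22955) = (50076 + (6 + 141)/(-165 + 15))/(5983 + 22955) = (50076 + 147/(-150))/28938 = (50076 - 1/150*147)*(1/28938) = (50076 - 49/50)*(1/28938) = (2503751/50)*(1/28938) = 2503751/1446900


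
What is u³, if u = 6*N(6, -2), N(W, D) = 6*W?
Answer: 10077696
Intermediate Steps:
u = 216 (u = 6*(6*6) = 6*36 = 216)
u³ = 216³ = 10077696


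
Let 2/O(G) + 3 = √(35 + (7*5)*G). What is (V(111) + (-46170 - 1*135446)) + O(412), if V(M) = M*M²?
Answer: 8566586348/7223 + 7*√295/7223 ≈ 1.1860e+6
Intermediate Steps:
V(M) = M³
O(G) = 2/(-3 + √(35 + 35*G)) (O(G) = 2/(-3 + √(35 + (7*5)*G)) = 2/(-3 + √(35 + 35*G)))
(V(111) + (-46170 - 1*135446)) + O(412) = (111³ + (-46170 - 1*135446)) + 2/(-3 + √35*√(1 + 412)) = (1367631 + (-46170 - 135446)) + 2/(-3 + √35*√413) = (1367631 - 181616) + 2/(-3 + 7*√295) = 1186015 + 2/(-3 + 7*√295)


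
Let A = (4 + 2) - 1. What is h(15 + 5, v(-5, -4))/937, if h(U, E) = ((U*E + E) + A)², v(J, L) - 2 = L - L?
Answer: 2209/937 ≈ 2.3575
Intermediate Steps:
v(J, L) = 2 (v(J, L) = 2 + (L - L) = 2 + 0 = 2)
A = 5 (A = 6 - 1 = 5)
h(U, E) = (5 + E + E*U)² (h(U, E) = ((U*E + E) + 5)² = ((E*U + E) + 5)² = ((E + E*U) + 5)² = (5 + E + E*U)²)
h(15 + 5, v(-5, -4))/937 = (5 + 2 + 2*(15 + 5))²/937 = (5 + 2 + 2*20)²*(1/937) = (5 + 2 + 40)²*(1/937) = 47²*(1/937) = 2209*(1/937) = 2209/937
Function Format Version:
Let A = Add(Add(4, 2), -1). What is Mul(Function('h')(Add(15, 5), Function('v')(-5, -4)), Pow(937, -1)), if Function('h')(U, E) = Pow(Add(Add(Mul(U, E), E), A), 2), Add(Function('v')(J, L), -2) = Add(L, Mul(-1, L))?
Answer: Rational(2209, 937) ≈ 2.3575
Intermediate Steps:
Function('v')(J, L) = 2 (Function('v')(J, L) = Add(2, Add(L, Mul(-1, L))) = Add(2, 0) = 2)
A = 5 (A = Add(6, -1) = 5)
Function('h')(U, E) = Pow(Add(5, E, Mul(E, U)), 2) (Function('h')(U, E) = Pow(Add(Add(Mul(U, E), E), 5), 2) = Pow(Add(Add(Mul(E, U), E), 5), 2) = Pow(Add(Add(E, Mul(E, U)), 5), 2) = Pow(Add(5, E, Mul(E, U)), 2))
Mul(Function('h')(Add(15, 5), Function('v')(-5, -4)), Pow(937, -1)) = Mul(Pow(Add(5, 2, Mul(2, Add(15, 5))), 2), Pow(937, -1)) = Mul(Pow(Add(5, 2, Mul(2, 20)), 2), Rational(1, 937)) = Mul(Pow(Add(5, 2, 40), 2), Rational(1, 937)) = Mul(Pow(47, 2), Rational(1, 937)) = Mul(2209, Rational(1, 937)) = Rational(2209, 937)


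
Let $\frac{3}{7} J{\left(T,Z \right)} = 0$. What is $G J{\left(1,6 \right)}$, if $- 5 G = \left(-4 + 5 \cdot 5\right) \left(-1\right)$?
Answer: $0$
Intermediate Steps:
$J{\left(T,Z \right)} = 0$ ($J{\left(T,Z \right)} = \frac{7}{3} \cdot 0 = 0$)
$G = \frac{21}{5}$ ($G = - \frac{\left(-4 + 5 \cdot 5\right) \left(-1\right)}{5} = - \frac{\left(-4 + 25\right) \left(-1\right)}{5} = - \frac{21 \left(-1\right)}{5} = \left(- \frac{1}{5}\right) \left(-21\right) = \frac{21}{5} \approx 4.2$)
$G J{\left(1,6 \right)} = \frac{21}{5} \cdot 0 = 0$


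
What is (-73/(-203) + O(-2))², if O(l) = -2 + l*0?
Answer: 110889/41209 ≈ 2.6909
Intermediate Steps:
O(l) = -2 (O(l) = -2 + 0 = -2)
(-73/(-203) + O(-2))² = (-73/(-203) - 2)² = (-73*(-1/203) - 2)² = (73/203 - 2)² = (-333/203)² = 110889/41209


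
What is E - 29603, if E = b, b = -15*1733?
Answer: -55598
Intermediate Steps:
b = -25995
E = -25995
E - 29603 = -25995 - 29603 = -55598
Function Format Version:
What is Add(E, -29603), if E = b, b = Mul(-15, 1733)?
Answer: -55598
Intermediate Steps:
b = -25995
E = -25995
Add(E, -29603) = Add(-25995, -29603) = -55598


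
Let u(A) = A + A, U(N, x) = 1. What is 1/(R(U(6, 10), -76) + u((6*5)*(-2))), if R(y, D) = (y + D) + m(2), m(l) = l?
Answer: -1/193 ≈ -0.0051813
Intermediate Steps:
u(A) = 2*A
R(y, D) = 2 + D + y (R(y, D) = (y + D) + 2 = (D + y) + 2 = 2 + D + y)
1/(R(U(6, 10), -76) + u((6*5)*(-2))) = 1/((2 - 76 + 1) + 2*((6*5)*(-2))) = 1/(-73 + 2*(30*(-2))) = 1/(-73 + 2*(-60)) = 1/(-73 - 120) = 1/(-193) = -1/193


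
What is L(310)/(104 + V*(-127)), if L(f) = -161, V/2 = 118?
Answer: 161/29868 ≈ 0.0053904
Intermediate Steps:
V = 236 (V = 2*118 = 236)
L(310)/(104 + V*(-127)) = -161/(104 + 236*(-127)) = -161/(104 - 29972) = -161/(-29868) = -161*(-1/29868) = 161/29868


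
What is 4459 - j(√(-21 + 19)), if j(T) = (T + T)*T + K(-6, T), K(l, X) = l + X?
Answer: 4469 - I*√2 ≈ 4469.0 - 1.4142*I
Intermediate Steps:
K(l, X) = X + l
j(T) = -6 + T + 2*T² (j(T) = (T + T)*T + (T - 6) = (2*T)*T + (-6 + T) = 2*T² + (-6 + T) = -6 + T + 2*T²)
4459 - j(√(-21 + 19)) = 4459 - (-6 + √(-21 + 19) + 2*(√(-21 + 19))²) = 4459 - (-6 + √(-2) + 2*(√(-2))²) = 4459 - (-6 + I*√2 + 2*(I*√2)²) = 4459 - (-6 + I*√2 + 2*(-2)) = 4459 - (-6 + I*√2 - 4) = 4459 - (-10 + I*√2) = 4459 + (10 - I*√2) = 4469 - I*√2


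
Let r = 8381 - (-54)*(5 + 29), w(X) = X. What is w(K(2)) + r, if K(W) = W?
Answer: 10219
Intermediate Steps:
r = 10217 (r = 8381 - (-54)*34 = 8381 - 1*(-1836) = 8381 + 1836 = 10217)
w(K(2)) + r = 2 + 10217 = 10219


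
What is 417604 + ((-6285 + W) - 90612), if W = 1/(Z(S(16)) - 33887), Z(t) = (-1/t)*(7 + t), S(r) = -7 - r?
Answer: 249964487796/779417 ≈ 3.2071e+5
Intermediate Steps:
Z(t) = -(7 + t)/t
W = -23/779417 (W = 1/((-7 - (-7 - 1*16))/(-7 - 1*16) - 33887) = 1/((-7 - (-7 - 16))/(-7 - 16) - 33887) = 1/((-7 - 1*(-23))/(-23) - 33887) = 1/(-(-7 + 23)/23 - 33887) = 1/(-1/23*16 - 33887) = 1/(-16/23 - 33887) = 1/(-779417/23) = -23/779417 ≈ -2.9509e-5)
417604 + ((-6285 + W) - 90612) = 417604 + ((-6285 - 23/779417) - 90612) = 417604 + (-4898635868/779417 - 90612) = 417604 - 75523169072/779417 = 249964487796/779417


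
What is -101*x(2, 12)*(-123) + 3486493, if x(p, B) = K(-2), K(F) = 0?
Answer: 3486493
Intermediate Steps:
x(p, B) = 0
-101*x(2, 12)*(-123) + 3486493 = -101*0*(-123) + 3486493 = 0*(-123) + 3486493 = 0 + 3486493 = 3486493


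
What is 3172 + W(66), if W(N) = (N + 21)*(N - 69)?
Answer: 2911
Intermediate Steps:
W(N) = (-69 + N)*(21 + N) (W(N) = (21 + N)*(-69 + N) = (-69 + N)*(21 + N))
3172 + W(66) = 3172 + (-1449 + 66**2 - 48*66) = 3172 + (-1449 + 4356 - 3168) = 3172 - 261 = 2911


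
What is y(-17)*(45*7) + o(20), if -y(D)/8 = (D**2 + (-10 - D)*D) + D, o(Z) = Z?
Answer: -385540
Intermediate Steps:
y(D) = -8*D - 8*D**2 - 8*D*(-10 - D) (y(D) = -8*((D**2 + (-10 - D)*D) + D) = -8*((D**2 + D*(-10 - D)) + D) = -8*(D + D**2 + D*(-10 - D)) = -8*D - 8*D**2 - 8*D*(-10 - D))
y(-17)*(45*7) + o(20) = (72*(-17))*(45*7) + 20 = -1224*315 + 20 = -385560 + 20 = -385540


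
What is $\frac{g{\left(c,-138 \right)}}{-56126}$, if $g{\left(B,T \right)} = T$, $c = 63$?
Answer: $\frac{69}{28063} \approx 0.0024588$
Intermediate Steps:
$\frac{g{\left(c,-138 \right)}}{-56126} = - \frac{138}{-56126} = \left(-138\right) \left(- \frac{1}{56126}\right) = \frac{69}{28063}$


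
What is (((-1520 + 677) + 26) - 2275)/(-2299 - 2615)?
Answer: 1546/2457 ≈ 0.62922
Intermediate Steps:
(((-1520 + 677) + 26) - 2275)/(-2299 - 2615) = ((-843 + 26) - 2275)/(-4914) = (-817 - 2275)*(-1/4914) = -3092*(-1/4914) = 1546/2457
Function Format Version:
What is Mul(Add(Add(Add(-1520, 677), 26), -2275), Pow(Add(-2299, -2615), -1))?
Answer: Rational(1546, 2457) ≈ 0.62922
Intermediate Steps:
Mul(Add(Add(Add(-1520, 677), 26), -2275), Pow(Add(-2299, -2615), -1)) = Mul(Add(Add(-843, 26), -2275), Pow(-4914, -1)) = Mul(Add(-817, -2275), Rational(-1, 4914)) = Mul(-3092, Rational(-1, 4914)) = Rational(1546, 2457)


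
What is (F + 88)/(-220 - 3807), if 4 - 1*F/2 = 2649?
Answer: 5202/4027 ≈ 1.2918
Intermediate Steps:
F = -5290 (F = 8 - 2*2649 = 8 - 5298 = -5290)
(F + 88)/(-220 - 3807) = (-5290 + 88)/(-220 - 3807) = -5202/(-4027) = -5202*(-1/4027) = 5202/4027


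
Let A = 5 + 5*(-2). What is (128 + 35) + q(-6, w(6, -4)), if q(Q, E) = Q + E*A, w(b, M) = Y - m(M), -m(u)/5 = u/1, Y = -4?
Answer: 277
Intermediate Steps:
m(u) = -5*u (m(u) = -5*u/1 = -5*u)
A = -5 (A = 5 - 10 = -5)
w(b, M) = -4 + 5*M (w(b, M) = -4 - (-5)*M = -4 + 5*M)
q(Q, E) = Q - 5*E (q(Q, E) = Q + E*(-5) = Q - 5*E)
(128 + 35) + q(-6, w(6, -4)) = (128 + 35) + (-6 - 5*(-4 + 5*(-4))) = 163 + (-6 - 5*(-4 - 20)) = 163 + (-6 - 5*(-24)) = 163 + (-6 + 120) = 163 + 114 = 277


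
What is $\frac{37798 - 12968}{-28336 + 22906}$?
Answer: $- \frac{2483}{543} \approx -4.5727$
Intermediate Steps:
$\frac{37798 - 12968}{-28336 + 22906} = \frac{24830}{-5430} = 24830 \left(- \frac{1}{5430}\right) = - \frac{2483}{543}$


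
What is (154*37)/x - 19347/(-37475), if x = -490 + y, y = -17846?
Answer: 70607021/343570800 ≈ 0.20551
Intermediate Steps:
x = -18336 (x = -490 - 17846 = -18336)
(154*37)/x - 19347/(-37475) = (154*37)/(-18336) - 19347/(-37475) = 5698*(-1/18336) - 19347*(-1/37475) = -2849/9168 + 19347/37475 = 70607021/343570800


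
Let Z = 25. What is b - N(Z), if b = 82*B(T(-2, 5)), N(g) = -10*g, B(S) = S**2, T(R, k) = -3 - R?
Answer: 332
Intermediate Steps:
b = 82 (b = 82*(-3 - 1*(-2))**2 = 82*(-3 + 2)**2 = 82*(-1)**2 = 82*1 = 82)
b - N(Z) = 82 - (-10)*25 = 82 - 1*(-250) = 82 + 250 = 332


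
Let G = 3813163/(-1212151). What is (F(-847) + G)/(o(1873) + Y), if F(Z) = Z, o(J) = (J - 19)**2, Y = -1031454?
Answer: -515252530/1458134014581 ≈ -0.00035336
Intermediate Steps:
G = -3813163/1212151 (G = 3813163*(-1/1212151) = -3813163/1212151 ≈ -3.1458)
o(J) = (-19 + J)**2
(F(-847) + G)/(o(1873) + Y) = (-847 - 3813163/1212151)/((-19 + 1873)**2 - 1031454) = -1030505060/(1212151*(1854**2 - 1031454)) = -1030505060/(1212151*(3437316 - 1031454)) = -1030505060/1212151/2405862 = -1030505060/1212151*1/2405862 = -515252530/1458134014581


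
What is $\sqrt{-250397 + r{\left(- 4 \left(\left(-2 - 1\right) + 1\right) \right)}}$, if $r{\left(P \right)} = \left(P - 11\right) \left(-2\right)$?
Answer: $i \sqrt{250391} \approx 500.39 i$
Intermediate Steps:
$r{\left(P \right)} = 22 - 2 P$ ($r{\left(P \right)} = \left(-11 + P\right) \left(-2\right) = 22 - 2 P$)
$\sqrt{-250397 + r{\left(- 4 \left(\left(-2 - 1\right) + 1\right) \right)}} = \sqrt{-250397 + \left(22 - 2 \left(- 4 \left(\left(-2 - 1\right) + 1\right)\right)\right)} = \sqrt{-250397 + \left(22 - 2 \left(- 4 \left(-3 + 1\right)\right)\right)} = \sqrt{-250397 + \left(22 - 2 \left(\left(-4\right) \left(-2\right)\right)\right)} = \sqrt{-250397 + \left(22 - 16\right)} = \sqrt{-250397 + 6} = \sqrt{-250391} = i \sqrt{250391}$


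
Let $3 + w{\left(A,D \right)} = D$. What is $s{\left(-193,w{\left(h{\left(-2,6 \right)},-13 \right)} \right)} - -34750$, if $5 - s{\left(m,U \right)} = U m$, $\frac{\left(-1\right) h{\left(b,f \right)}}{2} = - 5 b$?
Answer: $31667$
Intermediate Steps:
$h{\left(b,f \right)} = 10 b$ ($h{\left(b,f \right)} = - 2 \left(- 5 b\right) = 10 b$)
$w{\left(A,D \right)} = -3 + D$
$s{\left(m,U \right)} = 5 - U m$
$s{\left(-193,w{\left(h{\left(-2,6 \right)},-13 \right)} \right)} - -34750 = \left(5 - \left(-3 - 13\right) \left(-193\right)\right) - -34750 = \left(5 - \left(-16\right) \left(-193\right)\right) + 34750 = \left(5 - 3088\right) + 34750 = -3083 + 34750 = 31667$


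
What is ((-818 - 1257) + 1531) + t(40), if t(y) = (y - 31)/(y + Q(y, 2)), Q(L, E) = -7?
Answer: -5981/11 ≈ -543.73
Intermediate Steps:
t(y) = (-31 + y)/(-7 + y) (t(y) = (y - 31)/(y - 7) = (-31 + y)/(-7 + y))
((-818 - 1257) + 1531) + t(40) = ((-818 - 1257) + 1531) + (-31 + 40)/(-7 + 40) = (-2075 + 1531) + 9/33 = -544 + (1/33)*9 = -544 + 3/11 = -5981/11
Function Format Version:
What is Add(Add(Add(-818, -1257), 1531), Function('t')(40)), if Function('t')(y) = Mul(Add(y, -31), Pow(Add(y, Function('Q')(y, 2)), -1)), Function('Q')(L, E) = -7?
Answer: Rational(-5981, 11) ≈ -543.73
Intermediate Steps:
Function('t')(y) = Mul(Pow(Add(-7, y), -1), Add(-31, y)) (Function('t')(y) = Mul(Add(y, -31), Pow(Add(y, -7), -1)) = Mul(Add(-31, y), Pow(Add(-7, y), -1)) = Mul(Pow(Add(-7, y), -1), Add(-31, y)))
Add(Add(Add(-818, -1257), 1531), Function('t')(40)) = Add(Add(Add(-818, -1257), 1531), Mul(Pow(Add(-7, 40), -1), Add(-31, 40))) = Add(Add(-2075, 1531), Mul(Pow(33, -1), 9)) = Add(-544, Mul(Rational(1, 33), 9)) = Add(-544, Rational(3, 11)) = Rational(-5981, 11)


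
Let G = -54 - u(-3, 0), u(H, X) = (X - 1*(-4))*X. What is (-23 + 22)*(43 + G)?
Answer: 11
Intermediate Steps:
u(H, X) = X*(4 + X) (u(H, X) = (X + 4)*X = (4 + X)*X = X*(4 + X))
G = -54 (G = -54 - 0*(4 + 0) = -54 - 0*4 = -54 - 1*0 = -54 + 0 = -54)
(-23 + 22)*(43 + G) = (-23 + 22)*(43 - 54) = -1*(-11) = 11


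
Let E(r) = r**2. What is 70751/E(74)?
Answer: 70751/5476 ≈ 12.920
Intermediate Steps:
70751/E(74) = 70751/(74**2) = 70751/5476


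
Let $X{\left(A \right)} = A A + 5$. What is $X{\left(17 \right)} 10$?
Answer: $2940$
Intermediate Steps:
$X{\left(A \right)} = 5 + A^{2}$ ($X{\left(A \right)} = A^{2} + 5 = 5 + A^{2}$)
$X{\left(17 \right)} 10 = \left(5 + 17^{2}\right) 10 = \left(5 + 289\right) 10 = 294 \cdot 10 = 2940$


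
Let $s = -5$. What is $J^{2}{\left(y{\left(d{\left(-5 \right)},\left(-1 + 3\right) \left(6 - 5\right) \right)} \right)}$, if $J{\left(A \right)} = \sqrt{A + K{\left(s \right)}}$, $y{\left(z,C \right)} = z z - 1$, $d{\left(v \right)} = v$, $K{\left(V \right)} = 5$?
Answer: $29$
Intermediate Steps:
$y{\left(z,C \right)} = -1 + z^{2}$ ($y{\left(z,C \right)} = z^{2} - 1 = -1 + z^{2}$)
$J{\left(A \right)} = \sqrt{5 + A}$ ($J{\left(A \right)} = \sqrt{A + 5} = \sqrt{5 + A}$)
$J^{2}{\left(y{\left(d{\left(-5 \right)},\left(-1 + 3\right) \left(6 - 5\right) \right)} \right)} = \left(\sqrt{5 - \left(1 - \left(-5\right)^{2}\right)}\right)^{2} = \left(\sqrt{5 + \left(-1 + 25\right)}\right)^{2} = \left(\sqrt{5 + 24}\right)^{2} = \left(\sqrt{29}\right)^{2} = 29$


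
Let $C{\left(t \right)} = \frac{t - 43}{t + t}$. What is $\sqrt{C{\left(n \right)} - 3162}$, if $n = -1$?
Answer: $2 i \sqrt{785} \approx 56.036 i$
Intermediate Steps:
$C{\left(t \right)} = \frac{-43 + t}{2 t}$
$\sqrt{C{\left(n \right)} - 3162} = \sqrt{\frac{-43 - 1}{2 \left(-1\right)} - 3162} = \sqrt{\frac{1}{2} \left(-1\right) \left(-44\right) - 3162} = \sqrt{22 - 3162} = \sqrt{-3140} = 2 i \sqrt{785}$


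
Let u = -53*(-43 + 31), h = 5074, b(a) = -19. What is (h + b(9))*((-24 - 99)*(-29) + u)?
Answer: 21246165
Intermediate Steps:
u = 636 (u = -53*(-12) = 636)
(h + b(9))*((-24 - 99)*(-29) + u) = (5074 - 19)*((-24 - 99)*(-29) + 636) = 5055*(-123*(-29) + 636) = 5055*(3567 + 636) = 5055*4203 = 21246165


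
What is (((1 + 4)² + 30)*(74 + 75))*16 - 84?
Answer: 131036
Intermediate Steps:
(((1 + 4)² + 30)*(74 + 75))*16 - 84 = ((5² + 30)*149)*16 - 84 = ((25 + 30)*149)*16 - 84 = (55*149)*16 - 84 = 8195*16 - 84 = 131120 - 84 = 131036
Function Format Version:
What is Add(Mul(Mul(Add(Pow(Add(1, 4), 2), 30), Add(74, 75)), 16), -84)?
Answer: 131036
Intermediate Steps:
Add(Mul(Mul(Add(Pow(Add(1, 4), 2), 30), Add(74, 75)), 16), -84) = Add(Mul(Mul(Add(Pow(5, 2), 30), 149), 16), -84) = Add(Mul(Mul(Add(25, 30), 149), 16), -84) = Add(Mul(Mul(55, 149), 16), -84) = Add(Mul(8195, 16), -84) = Add(131120, -84) = 131036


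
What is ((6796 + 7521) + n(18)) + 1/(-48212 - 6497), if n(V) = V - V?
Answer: 783268752/54709 ≈ 14317.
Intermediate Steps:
n(V) = 0
((6796 + 7521) + n(18)) + 1/(-48212 - 6497) = ((6796 + 7521) + 0) + 1/(-48212 - 6497) = (14317 + 0) + 1/(-54709) = 14317 - 1/54709 = 783268752/54709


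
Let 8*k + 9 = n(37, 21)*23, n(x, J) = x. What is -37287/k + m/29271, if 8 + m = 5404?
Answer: -4363439392/12323091 ≈ -354.09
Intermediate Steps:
m = 5396 (m = -8 + 5404 = 5396)
k = 421/4 (k = -9/8 + (37*23)/8 = -9/8 + (⅛)*851 = -9/8 + 851/8 = 421/4 ≈ 105.25)
-37287/k + m/29271 = -37287/421/4 + 5396/29271 = -37287*4/421 + 5396*(1/29271) = -149148/421 + 5396/29271 = -4363439392/12323091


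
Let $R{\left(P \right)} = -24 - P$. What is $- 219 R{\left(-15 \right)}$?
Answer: $1971$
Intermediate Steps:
$- 219 R{\left(-15 \right)} = - 219 \left(-24 - -15\right) = - 219 \left(-24 + 15\right) = \left(-219\right) \left(-9\right) = 1971$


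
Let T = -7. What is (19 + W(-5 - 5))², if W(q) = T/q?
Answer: 38809/100 ≈ 388.09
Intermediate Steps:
W(q) = -7/q
(19 + W(-5 - 5))² = (19 - 7/(-5 - 5))² = (19 - 7/(-10))² = (19 - 7*(-⅒))² = (19 + 7/10)² = (197/10)² = 38809/100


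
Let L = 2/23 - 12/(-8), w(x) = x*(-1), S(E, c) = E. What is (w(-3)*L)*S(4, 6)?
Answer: 438/23 ≈ 19.043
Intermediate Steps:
w(x) = -x
L = 73/46 (L = 2*(1/23) - 12*(-⅛) = 2/23 + 3/2 = 73/46 ≈ 1.5870)
(w(-3)*L)*S(4, 6) = (-1*(-3)*(73/46))*4 = (3*(73/46))*4 = (219/46)*4 = 438/23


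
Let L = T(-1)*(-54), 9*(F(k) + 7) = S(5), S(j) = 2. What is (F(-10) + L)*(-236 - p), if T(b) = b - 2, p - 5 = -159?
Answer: -114554/9 ≈ -12728.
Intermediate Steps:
p = -154 (p = 5 - 159 = -154)
T(b) = -2 + b
F(k) = -61/9 (F(k) = -7 + (⅑)*2 = -7 + 2/9 = -61/9)
L = 162 (L = (-2 - 1)*(-54) = -3*(-54) = 162)
(F(-10) + L)*(-236 - p) = (-61/9 + 162)*(-236 - 1*(-154)) = 1397*(-236 + 154)/9 = (1397/9)*(-82) = -114554/9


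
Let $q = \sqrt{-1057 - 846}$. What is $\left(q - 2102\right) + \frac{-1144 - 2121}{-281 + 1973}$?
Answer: $- \frac{3559849}{1692} + i \sqrt{1903} \approx -2103.9 + 43.623 i$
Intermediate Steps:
$q = i \sqrt{1903}$ ($q = \sqrt{-1903} = i \sqrt{1903} \approx 43.623 i$)
$\left(q - 2102\right) + \frac{-1144 - 2121}{-281 + 1973} = \left(i \sqrt{1903} - 2102\right) + \frac{-1144 - 2121}{-281 + 1973} = \left(i \sqrt{1903} - 2102\right) - \frac{3265}{1692} = \left(-2102 + i \sqrt{1903}\right) - \frac{3265}{1692} = - \frac{3559849}{1692} + i \sqrt{1903}$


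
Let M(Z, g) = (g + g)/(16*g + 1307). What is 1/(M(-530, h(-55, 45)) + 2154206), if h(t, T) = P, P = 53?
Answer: 2155/4642314036 ≈ 4.6421e-7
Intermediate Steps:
h(t, T) = 53
M(Z, g) = 2*g/(1307 + 16*g) (M(Z, g) = (2*g)/(1307 + 16*g) = 2*g/(1307 + 16*g))
1/(M(-530, h(-55, 45)) + 2154206) = 1/(2*53/(1307 + 16*53) + 2154206) = 1/(2*53/(1307 + 848) + 2154206) = 1/(2*53/2155 + 2154206) = 1/(2*53*(1/2155) + 2154206) = 1/(106/2155 + 2154206) = 1/(4642314036/2155) = 2155/4642314036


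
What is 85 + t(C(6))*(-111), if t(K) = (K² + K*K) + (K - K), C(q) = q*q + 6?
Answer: -391523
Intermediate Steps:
C(q) = 6 + q² (C(q) = q² + 6 = 6 + q²)
t(K) = 2*K² (t(K) = (K² + K²) + 0 = 2*K² + 0 = 2*K²)
85 + t(C(6))*(-111) = 85 + (2*(6 + 6²)²)*(-111) = 85 + (2*(6 + 36)²)*(-111) = 85 + (2*42²)*(-111) = 85 + (2*1764)*(-111) = 85 + 3528*(-111) = 85 - 391608 = -391523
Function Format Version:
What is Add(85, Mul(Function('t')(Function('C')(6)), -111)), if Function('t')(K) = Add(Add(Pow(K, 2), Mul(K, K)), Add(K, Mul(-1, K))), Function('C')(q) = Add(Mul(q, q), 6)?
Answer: -391523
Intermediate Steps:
Function('C')(q) = Add(6, Pow(q, 2)) (Function('C')(q) = Add(Pow(q, 2), 6) = Add(6, Pow(q, 2)))
Function('t')(K) = Mul(2, Pow(K, 2)) (Function('t')(K) = Add(Add(Pow(K, 2), Pow(K, 2)), 0) = Add(Mul(2, Pow(K, 2)), 0) = Mul(2, Pow(K, 2)))
Add(85, Mul(Function('t')(Function('C')(6)), -111)) = Add(85, Mul(Mul(2, Pow(Add(6, Pow(6, 2)), 2)), -111)) = Add(85, Mul(Mul(2, Pow(Add(6, 36), 2)), -111)) = Add(85, Mul(Mul(2, Pow(42, 2)), -111)) = Add(85, Mul(Mul(2, 1764), -111)) = Add(85, Mul(3528, -111)) = Add(85, -391608) = -391523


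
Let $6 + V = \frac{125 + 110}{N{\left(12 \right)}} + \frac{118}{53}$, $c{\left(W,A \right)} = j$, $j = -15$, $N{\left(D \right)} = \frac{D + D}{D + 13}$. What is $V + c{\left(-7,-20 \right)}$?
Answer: $\frac{287495}{1272} \approx 226.02$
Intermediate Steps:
$N{\left(D \right)} = \frac{2 D}{13 + D}$
$c{\left(W,A \right)} = -15$
$V = \frac{306575}{1272}$ ($V = -6 + \left(\frac{125 + 110}{2 \cdot 12 \frac{1}{13 + 12}} + \frac{118}{53}\right) = -6 + \left(\frac{235}{2 \cdot 12 \cdot \frac{1}{25}} + 118 \cdot \frac{1}{53}\right) = -6 + \left(\frac{235}{2 \cdot 12 \cdot \frac{1}{25}} + \frac{118}{53}\right) = -6 + \left(\frac{235}{\frac{24}{25}} + \frac{118}{53}\right) = -6 + \left(235 \cdot \frac{25}{24} + \frac{118}{53}\right) = -6 + \left(\frac{5875}{24} + \frac{118}{53}\right) = -6 + \frac{314207}{1272} = \frac{306575}{1272} \approx 241.02$)
$V + c{\left(-7,-20 \right)} = \frac{306575}{1272} - 15 = \frac{287495}{1272}$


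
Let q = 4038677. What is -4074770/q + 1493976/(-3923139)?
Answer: -667259867054/480130037791 ≈ -1.3897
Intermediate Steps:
-4074770/q + 1493976/(-3923139) = -4074770/4038677 + 1493976/(-3923139) = -4074770*1/4038677 + 1493976*(-1/3923139) = -4074770/4038677 - 45272/118883 = -667259867054/480130037791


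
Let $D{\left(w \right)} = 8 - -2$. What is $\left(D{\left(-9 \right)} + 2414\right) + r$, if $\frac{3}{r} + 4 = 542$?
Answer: $\frac{1304115}{538} \approx 2424.0$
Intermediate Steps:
$D{\left(w \right)} = 10$ ($D{\left(w \right)} = 8 + 2 = 10$)
$r = \frac{3}{538}$ ($r = \frac{3}{-4 + 542} = \frac{3}{538} \approx 0.0055762$)
$\left(D{\left(-9 \right)} + 2414\right) + r = \left(10 + 2414\right) + \frac{3}{538} = 2424 + \frac{3}{538} = \frac{1304115}{538}$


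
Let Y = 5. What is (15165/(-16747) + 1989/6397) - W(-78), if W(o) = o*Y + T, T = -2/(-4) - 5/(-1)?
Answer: 82255998427/214261118 ≈ 383.91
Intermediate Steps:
T = 11/2 (T = -2*(-¼) - 5*(-1) = ½ + 5 = 11/2 ≈ 5.5000)
W(o) = 11/2 + 5*o (W(o) = o*5 + 11/2 = 5*o + 11/2 = 11/2 + 5*o)
(15165/(-16747) + 1989/6397) - W(-78) = (15165/(-16747) + 1989/6397) - (11/2 + 5*(-78)) = (15165*(-1/16747) + 1989*(1/6397)) - (11/2 - 390) = (-15165/16747 + 1989/6397) - 1*(-769/2) = -63700722/107130559 + 769/2 = 82255998427/214261118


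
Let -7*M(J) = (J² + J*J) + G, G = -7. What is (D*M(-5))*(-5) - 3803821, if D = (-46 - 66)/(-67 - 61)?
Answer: -30430353/8 ≈ -3.8038e+6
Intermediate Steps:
M(J) = 1 - 2*J²/7 (M(J) = -((J² + J*J) - 7)/7 = -((J² + J²) - 7)/7 = -(2*J² - 7)/7 = -(-7 + 2*J²)/7 = 1 - 2*J²/7)
D = 7/8 (D = -112/(-128) = -112*(-1/128) = 7/8 ≈ 0.87500)
(D*M(-5))*(-5) - 3803821 = (7*(1 - 2/7*(-5)²)/8)*(-5) - 3803821 = (7*(1 - 2/7*25)/8)*(-5) - 3803821 = (7*(1 - 50/7)/8)*(-5) - 3803821 = ((7/8)*(-43/7))*(-5) - 3803821 = -43/8*(-5) - 3803821 = 215/8 - 3803821 = -30430353/8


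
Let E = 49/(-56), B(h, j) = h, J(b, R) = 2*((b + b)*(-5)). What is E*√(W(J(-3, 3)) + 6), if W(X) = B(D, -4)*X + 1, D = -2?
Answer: -7*I*√113/8 ≈ -9.3014*I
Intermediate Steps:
J(b, R) = -20*b (J(b, R) = 2*((2*b)*(-5)) = 2*(-10*b) = -20*b)
E = -7/8 (E = 49*(-1/56) = -7/8 ≈ -0.87500)
W(X) = 1 - 2*X (W(X) = -2*X + 1 = 1 - 2*X)
E*√(W(J(-3, 3)) + 6) = -7*√((1 - (-40)*(-3)) + 6)/8 = -7*√((1 - 2*60) + 6)/8 = -7*√((1 - 120) + 6)/8 = -7*√(-119 + 6)/8 = -7*I*√113/8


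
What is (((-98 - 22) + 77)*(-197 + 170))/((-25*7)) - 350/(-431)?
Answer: -439141/75425 ≈ -5.8222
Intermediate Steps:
(((-98 - 22) + 77)*(-197 + 170))/((-25*7)) - 350/(-431) = ((-120 + 77)*(-27))/(-175) - 350*(-1/431) = -43*(-27)*(-1/175) + 350/431 = 1161*(-1/175) + 350/431 = -1161/175 + 350/431 = -439141/75425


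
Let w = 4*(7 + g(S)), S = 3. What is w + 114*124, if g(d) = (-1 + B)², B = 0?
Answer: 14168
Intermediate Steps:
g(d) = 1 (g(d) = (-1 + 0)² = (-1)² = 1)
w = 32 (w = 4*(7 + 1) = 4*8 = 32)
w + 114*124 = 32 + 114*124 = 32 + 14136 = 14168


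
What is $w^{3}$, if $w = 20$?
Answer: $8000$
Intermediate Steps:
$w^{3} = 20^{3} = 8000$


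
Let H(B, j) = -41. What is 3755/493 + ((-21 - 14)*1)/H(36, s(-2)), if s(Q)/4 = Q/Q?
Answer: 171210/20213 ≈ 8.4703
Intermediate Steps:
s(Q) = 4 (s(Q) = 4*(Q/Q) = 4*1 = 4)
3755/493 + ((-21 - 14)*1)/H(36, s(-2)) = 3755/493 + ((-21 - 14)*1)/(-41) = 3755*(1/493) - 35*1*(-1/41) = 3755/493 - 35*(-1/41) = 3755/493 + 35/41 = 171210/20213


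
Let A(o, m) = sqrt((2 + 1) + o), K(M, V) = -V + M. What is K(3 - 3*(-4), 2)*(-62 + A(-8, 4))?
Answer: -806 + 13*I*sqrt(5) ≈ -806.0 + 29.069*I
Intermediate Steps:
K(M, V) = M - V
A(o, m) = sqrt(3 + o)
K(3 - 3*(-4), 2)*(-62 + A(-8, 4)) = ((3 - 3*(-4)) - 1*2)*(-62 + sqrt(3 - 8)) = ((3 + 12) - 2)*(-62 + sqrt(-5)) = (15 - 2)*(-62 + I*sqrt(5)) = 13*(-62 + I*sqrt(5)) = -806 + 13*I*sqrt(5)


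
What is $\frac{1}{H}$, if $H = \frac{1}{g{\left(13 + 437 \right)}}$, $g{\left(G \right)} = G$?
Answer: $450$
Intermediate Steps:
$H = \frac{1}{450}$ ($H = \frac{1}{13 + 437} = \frac{1}{450} \approx 0.0022222$)
$\frac{1}{H} = \frac{1}{\frac{1}{450}} = 450$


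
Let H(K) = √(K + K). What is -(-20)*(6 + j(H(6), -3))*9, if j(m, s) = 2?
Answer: 1440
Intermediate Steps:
H(K) = √2*√K (H(K) = √(2*K) = √2*√K)
-(-20)*(6 + j(H(6), -3))*9 = -(-20)*(6 + 2)*9 = -(-20)*8*9 = -10*(-16)*9 = 160*9 = 1440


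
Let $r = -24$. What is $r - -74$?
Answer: $50$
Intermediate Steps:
$r - -74 = -24 - -74 = -24 + 74 = 50$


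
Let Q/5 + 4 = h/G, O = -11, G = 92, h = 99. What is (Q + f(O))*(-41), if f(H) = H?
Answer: 96637/92 ≈ 1050.4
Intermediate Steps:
Q = -1345/92 (Q = -20 + 5*(99/92) = -20 + 495/92 = -1345/92 ≈ -14.620)
(Q + f(O))*(-41) = (-1345/92 - 11)*(-41) = -2357/92*(-41) = 96637/92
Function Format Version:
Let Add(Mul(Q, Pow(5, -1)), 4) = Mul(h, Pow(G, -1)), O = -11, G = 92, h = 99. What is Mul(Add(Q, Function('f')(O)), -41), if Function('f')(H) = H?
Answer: Rational(96637, 92) ≈ 1050.4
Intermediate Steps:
Q = Rational(-1345, 92) (Q = Add(-20, Mul(5, Mul(99, Pow(92, -1)))) = Add(-20, Mul(5, Mul(99, Rational(1, 92)))) = Add(-20, Mul(5, Rational(99, 92))) = Add(-20, Rational(495, 92)) = Rational(-1345, 92) ≈ -14.620)
Mul(Add(Q, Function('f')(O)), -41) = Mul(Add(Rational(-1345, 92), -11), -41) = Mul(Rational(-2357, 92), -41) = Rational(96637, 92)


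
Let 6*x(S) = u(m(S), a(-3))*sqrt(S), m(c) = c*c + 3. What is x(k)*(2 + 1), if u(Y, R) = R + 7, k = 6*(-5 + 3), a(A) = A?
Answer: 4*I*sqrt(3) ≈ 6.9282*I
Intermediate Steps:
m(c) = 3 + c**2 (m(c) = c**2 + 3 = 3 + c**2)
k = -12 (k = 6*(-2) = -12)
u(Y, R) = 7 + R
x(S) = 2*sqrt(S)/3 (x(S) = ((7 - 3)*sqrt(S))/6 = (4*sqrt(S))/6 = 2*sqrt(S)/3)
x(k)*(2 + 1) = (2*sqrt(-12)/3)*(2 + 1) = (2*(2*I*sqrt(3))/3)*3 = (4*I*sqrt(3)/3)*3 = 4*I*sqrt(3)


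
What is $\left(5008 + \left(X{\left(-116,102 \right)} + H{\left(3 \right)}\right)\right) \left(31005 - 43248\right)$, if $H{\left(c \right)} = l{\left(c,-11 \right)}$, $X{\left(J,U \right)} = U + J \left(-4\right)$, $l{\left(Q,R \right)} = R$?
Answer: $-68107809$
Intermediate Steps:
$X{\left(J,U \right)} = U - 4 J$
$H{\left(c \right)} = -11$
$\left(5008 + \left(X{\left(-116,102 \right)} + H{\left(3 \right)}\right)\right) \left(31005 - 43248\right) = \left(5008 + \left(\left(102 - -464\right) - 11\right)\right) \left(31005 - 43248\right) = \left(5008 + \left(\left(102 + 464\right) - 11\right)\right) \left(-12243\right) = \left(5008 + \left(566 - 11\right)\right) \left(-12243\right) = \left(5008 + 555\right) \left(-12243\right) = 5563 \left(-12243\right) = -68107809$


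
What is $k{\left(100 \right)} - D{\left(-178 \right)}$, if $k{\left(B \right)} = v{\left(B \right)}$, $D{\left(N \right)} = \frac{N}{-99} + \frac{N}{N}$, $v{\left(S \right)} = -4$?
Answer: $- \frac{673}{99} \approx -6.798$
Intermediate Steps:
$D{\left(N \right)} = 1 - \frac{N}{99}$ ($D{\left(N \right)} = N \left(- \frac{1}{99}\right) + 1 = - \frac{N}{99} + 1 = 1 - \frac{N}{99}$)
$k{\left(B \right)} = -4$
$k{\left(100 \right)} - D{\left(-178 \right)} = -4 - \left(1 - - \frac{178}{99}\right) = -4 - \left(1 + \frac{178}{99}\right) = -4 - \frac{277}{99} = - \frac{673}{99}$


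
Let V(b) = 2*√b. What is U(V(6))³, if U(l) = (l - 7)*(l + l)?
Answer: 787968 - 325248*√6 ≈ -8723.6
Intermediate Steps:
U(l) = 2*l*(-7 + l) (U(l) = (-7 + l)*(2*l) = 2*l*(-7 + l))
U(V(6))³ = (2*(2*√6)*(-7 + 2*√6))³ = (4*√6*(-7 + 2*√6))³ = 384*√6*(-7 + 2*√6)³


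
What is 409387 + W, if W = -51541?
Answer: 357846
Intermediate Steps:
409387 + W = 409387 - 51541 = 357846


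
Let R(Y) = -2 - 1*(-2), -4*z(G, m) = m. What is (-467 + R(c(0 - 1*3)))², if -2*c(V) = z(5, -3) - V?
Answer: 218089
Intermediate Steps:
z(G, m) = -m/4
c(V) = -3/8 + V/2 (c(V) = -(-¼*(-3) - V)/2 = -(¾ - V)/2 = -3/8 + V/2)
R(Y) = 0 (R(Y) = -2 + 2 = 0)
(-467 + R(c(0 - 1*3)))² = (-467 + 0)² = (-467)² = 218089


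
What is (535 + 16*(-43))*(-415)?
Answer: 63495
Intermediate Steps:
(535 + 16*(-43))*(-415) = (535 - 688)*(-415) = -153*(-415) = 63495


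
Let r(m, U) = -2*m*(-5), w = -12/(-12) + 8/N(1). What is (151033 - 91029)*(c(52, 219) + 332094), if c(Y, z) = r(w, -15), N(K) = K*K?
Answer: 19932368736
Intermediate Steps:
N(K) = K**2
w = 9 (w = -12/(-12) + 8/(1**2) = -12*(-1/12) + 8/1 = 1 + 8*1 = 1 + 8 = 9)
r(m, U) = 10*m
c(Y, z) = 90 (c(Y, z) = 10*9 = 90)
(151033 - 91029)*(c(52, 219) + 332094) = (151033 - 91029)*(90 + 332094) = 60004*332184 = 19932368736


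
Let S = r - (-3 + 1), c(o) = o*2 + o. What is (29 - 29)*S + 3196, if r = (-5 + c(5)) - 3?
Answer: 3196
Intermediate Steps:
c(o) = 3*o (c(o) = 2*o + o = 3*o)
r = 7 (r = (-5 + 3*5) - 3 = (-5 + 15) - 3 = 10 - 3 = 7)
S = 9 (S = 7 - (-3 + 1) = 7 - 1*(-2) = 7 + 2 = 9)
(29 - 29)*S + 3196 = (29 - 29)*9 + 3196 = 0*9 + 3196 = 0 + 3196 = 3196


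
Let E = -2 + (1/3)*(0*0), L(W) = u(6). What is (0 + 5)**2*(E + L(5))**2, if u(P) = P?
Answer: 400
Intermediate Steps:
L(W) = 6
E = -2 (E = -2 + (1*(1/3))*0 = -2 + (1/3)*0 = -2 + 0 = -2)
(0 + 5)**2*(E + L(5))**2 = (0 + 5)**2*(-2 + 6)**2 = 5**2*4**2 = 25*16 = 400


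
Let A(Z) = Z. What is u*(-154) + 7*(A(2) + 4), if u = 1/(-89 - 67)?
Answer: 3353/78 ≈ 42.987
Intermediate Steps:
u = -1/156 (u = 1/(-156) = -1/156 ≈ -0.0064103)
u*(-154) + 7*(A(2) + 4) = -1/156*(-154) + 7*(2 + 4) = 77/78 + 7*6 = 77/78 + 42 = 3353/78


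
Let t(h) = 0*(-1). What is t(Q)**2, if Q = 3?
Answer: 0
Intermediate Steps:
t(h) = 0
t(Q)**2 = 0**2 = 0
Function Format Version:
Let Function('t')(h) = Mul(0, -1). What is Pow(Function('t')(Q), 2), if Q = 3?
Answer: 0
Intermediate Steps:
Function('t')(h) = 0
Pow(Function('t')(Q), 2) = Pow(0, 2) = 0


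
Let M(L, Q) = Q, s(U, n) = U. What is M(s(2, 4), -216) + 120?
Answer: -96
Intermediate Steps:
M(s(2, 4), -216) + 120 = -216 + 120 = -96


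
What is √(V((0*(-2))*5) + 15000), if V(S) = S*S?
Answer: 50*√6 ≈ 122.47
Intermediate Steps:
V(S) = S²
√(V((0*(-2))*5) + 15000) = √(((0*(-2))*5)² + 15000) = √((0*5)² + 15000) = √(0² + 15000) = √(0 + 15000) = √15000 = 50*√6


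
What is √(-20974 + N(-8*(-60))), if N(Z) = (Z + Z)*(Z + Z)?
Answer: √900626 ≈ 949.01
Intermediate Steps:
N(Z) = 4*Z² (N(Z) = (2*Z)*(2*Z) = 4*Z²)
√(-20974 + N(-8*(-60))) = √(-20974 + 4*(-8*(-60))²) = √(-20974 + 4*480²) = √(-20974 + 4*230400) = √(-20974 + 921600) = √900626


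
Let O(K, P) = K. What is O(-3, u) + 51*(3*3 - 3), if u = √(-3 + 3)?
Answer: 303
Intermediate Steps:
u = 0 (u = √0 = 0)
O(-3, u) + 51*(3*3 - 3) = -3 + 51*(3*3 - 3) = -3 + 51*(9 - 3) = -3 + 51*6 = -3 + 306 = 303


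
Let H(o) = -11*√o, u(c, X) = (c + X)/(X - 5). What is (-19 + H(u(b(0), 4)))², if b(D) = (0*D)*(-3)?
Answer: -123 + 836*I ≈ -123.0 + 836.0*I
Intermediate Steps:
b(D) = 0 (b(D) = 0*(-3) = 0)
u(c, X) = (X + c)/(-5 + X)
(-19 + H(u(b(0), 4)))² = (-19 - 11*I*√(4 + 0))² = (-19 - 11*2*I)² = (-19 - 22*I)²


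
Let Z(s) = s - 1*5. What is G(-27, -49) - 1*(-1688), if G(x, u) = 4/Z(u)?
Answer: 45574/27 ≈ 1687.9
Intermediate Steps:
Z(s) = -5 + s (Z(s) = s - 5 = -5 + s)
G(x, u) = 4/(-5 + u)
G(-27, -49) - 1*(-1688) = 4/(-5 - 49) - 1*(-1688) = 4/(-54) + 1688 = 4*(-1/54) + 1688 = -2/27 + 1688 = 45574/27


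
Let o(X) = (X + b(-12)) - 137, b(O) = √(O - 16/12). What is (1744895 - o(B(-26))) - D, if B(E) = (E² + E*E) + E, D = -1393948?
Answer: 3137654 - 2*I*√30/3 ≈ 3.1377e+6 - 3.6515*I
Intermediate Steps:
B(E) = E + 2*E² (B(E) = (E² + E²) + E = 2*E² + E = E + 2*E²)
b(O) = √(-4/3 + O) (b(O) = √(O - 16*1/12) = √(O - 4/3) = √(-4/3 + O))
o(X) = -137 + X + 2*I*√30/3 (o(X) = (X + √(-12 + 9*(-12))/3) - 137 = (X + √(-12 - 108)/3) - 137 = (X + √(-120)/3) - 137 = (X + (2*I*√30)/3) - 137 = (X + 2*I*√30/3) - 137 = -137 + X + 2*I*√30/3)
(1744895 - o(B(-26))) - D = (1744895 - (-137 - 26*(1 + 2*(-26)) + 2*I*√30/3)) - 1*(-1393948) = (1744895 - (-137 - 26*(1 - 52) + 2*I*√30/3)) + 1393948 = (1744895 - (-137 - 26*(-51) + 2*I*√30/3)) + 1393948 = (1744895 - (-137 + 1326 + 2*I*√30/3)) + 1393948 = (1744895 - (1189 + 2*I*√30/3)) + 1393948 = (1744895 + (-1189 - 2*I*√30/3)) + 1393948 = (1743706 - 2*I*√30/3) + 1393948 = 3137654 - 2*I*√30/3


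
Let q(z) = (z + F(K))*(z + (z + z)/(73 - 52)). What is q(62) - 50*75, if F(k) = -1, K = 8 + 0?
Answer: 8236/21 ≈ 392.19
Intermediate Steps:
K = 8
q(z) = 23*z*(-1 + z)/21 (q(z) = (z - 1)*(z + (z + z)/(73 - 52)) = (-1 + z)*(z + (2*z)/21) = (-1 + z)*(z + (2*z)*(1/21)) = (-1 + z)*(z + 2*z/21) = (-1 + z)*(23*z/21) = 23*z*(-1 + z)/21)
q(62) - 50*75 = (23/21)*62*(-1 + 62) - 50*75 = (23/21)*62*61 - 1*3750 = 86986/21 - 3750 = 8236/21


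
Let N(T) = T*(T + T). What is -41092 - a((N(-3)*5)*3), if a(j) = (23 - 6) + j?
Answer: -41379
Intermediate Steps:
N(T) = 2*T² (N(T) = T*(2*T) = 2*T²)
a(j) = 17 + j
-41092 - a((N(-3)*5)*3) = -41092 - (17 + ((2*(-3)²)*5)*3) = -41092 - (17 + ((2*9)*5)*3) = -41092 - (17 + (18*5)*3) = -41092 - (17 + 90*3) = -41092 - (17 + 270) = -41092 - 1*287 = -41092 - 287 = -41379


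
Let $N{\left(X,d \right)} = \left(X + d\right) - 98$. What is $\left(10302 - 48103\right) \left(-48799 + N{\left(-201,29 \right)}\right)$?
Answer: $1854857269$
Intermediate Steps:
$N{\left(X,d \right)} = -98 + X + d$
$\left(10302 - 48103\right) \left(-48799 + N{\left(-201,29 \right)}\right) = \left(10302 - 48103\right) \left(-48799 - 270\right) = - 37801 \left(-48799 - 270\right) = \left(-37801\right) \left(-49069\right) = 1854857269$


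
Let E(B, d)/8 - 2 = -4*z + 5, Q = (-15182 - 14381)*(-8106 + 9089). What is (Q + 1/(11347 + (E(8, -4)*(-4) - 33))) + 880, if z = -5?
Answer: -303672287049/10450 ≈ -2.9060e+7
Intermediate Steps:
Q = -29060429 (Q = -29563*983 = -29060429)
E(B, d) = 216 (E(B, d) = 16 + 8*(-4*(-5) + 5) = 16 + 8*(20 + 5) = 16 + 8*25 = 16 + 200 = 216)
(Q + 1/(11347 + (E(8, -4)*(-4) - 33))) + 880 = (-29060429 + 1/(11347 + (216*(-4) - 33))) + 880 = (-29060429 + 1/(11347 + (-864 - 33))) + 880 = (-29060429 + 1/(11347 - 897)) + 880 = (-29060429 + 1/10450) + 880 = -303681483049/10450 + 880 = -303672287049/10450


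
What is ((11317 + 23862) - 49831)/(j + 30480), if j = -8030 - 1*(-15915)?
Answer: -14652/38365 ≈ -0.38191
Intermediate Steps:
j = 7885 (j = -8030 + 15915 = 7885)
((11317 + 23862) - 49831)/(j + 30480) = ((11317 + 23862) - 49831)/(7885 + 30480) = (35179 - 49831)/38365 = -14652*1/38365 = -14652/38365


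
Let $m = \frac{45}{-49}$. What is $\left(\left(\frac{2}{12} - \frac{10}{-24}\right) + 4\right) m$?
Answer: $- \frac{825}{196} \approx -4.2092$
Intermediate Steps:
$m = - \frac{45}{49}$ ($m = 45 \left(- \frac{1}{49}\right) = - \frac{45}{49} \approx -0.91837$)
$\left(\left(\frac{2}{12} - \frac{10}{-24}\right) + 4\right) m = \left(\left(\frac{2}{12} - \frac{10}{-24}\right) + 4\right) \left(- \frac{45}{49}\right) = \left(\left(2 \cdot \frac{1}{12} - - \frac{5}{12}\right) + 4\right) \left(- \frac{45}{49}\right) = \left(\left(\frac{1}{6} + \frac{5}{12}\right) + 4\right) \left(- \frac{45}{49}\right) = \left(\frac{7}{12} + 4\right) \left(- \frac{45}{49}\right) = \frac{55}{12} \left(- \frac{45}{49}\right) = - \frac{825}{196}$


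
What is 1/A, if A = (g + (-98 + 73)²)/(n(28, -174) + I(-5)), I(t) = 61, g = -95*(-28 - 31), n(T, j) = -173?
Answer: -8/445 ≈ -0.017978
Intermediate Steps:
g = 5605 (g = -95*(-59) = 5605)
A = -445/8 (A = (5605 + (-98 + 73)²)/(-173 + 61) = (5605 + (-25)²)/(-112) = (5605 + 625)*(-1/112) = 6230*(-1/112) = -445/8 ≈ -55.625)
1/A = 1/(-445/8) = -8/445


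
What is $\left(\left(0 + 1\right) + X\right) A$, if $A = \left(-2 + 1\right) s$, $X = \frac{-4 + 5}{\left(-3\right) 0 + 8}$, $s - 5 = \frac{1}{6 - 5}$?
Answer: $- \frac{27}{4} \approx -6.75$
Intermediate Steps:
$s = 6$ ($s = 5 + \frac{1}{6 - 5} = 5 + 1^{-1} = 5 + 1 = 6$)
$X = \frac{1}{8}$ ($X = 1 \frac{1}{0 + 8} = 1 \cdot \frac{1}{8} = \frac{1}{8} \approx 0.125$)
$A = -6$ ($A = \left(-2 + 1\right) 6 = \left(-1\right) 6 = -6$)
$\left(\left(0 + 1\right) + X\right) A = \left(\left(0 + 1\right) + \frac{1}{8}\right) \left(-6\right) = \left(1 + \frac{1}{8}\right) \left(-6\right) = \frac{9}{8} \left(-6\right) = - \frac{27}{4}$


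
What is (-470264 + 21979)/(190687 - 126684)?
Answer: -448285/64003 ≈ -7.0041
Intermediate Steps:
(-470264 + 21979)/(190687 - 126684) = -448285/64003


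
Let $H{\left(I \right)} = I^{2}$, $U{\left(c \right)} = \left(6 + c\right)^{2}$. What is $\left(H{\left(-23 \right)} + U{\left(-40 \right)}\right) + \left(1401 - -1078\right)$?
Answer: $4164$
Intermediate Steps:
$\left(H{\left(-23 \right)} + U{\left(-40 \right)}\right) + \left(1401 - -1078\right) = \left(\left(-23\right)^{2} + \left(6 - 40\right)^{2}\right) + \left(1401 - -1078\right) = \left(529 + \left(-34\right)^{2}\right) + \left(1401 + 1078\right) = \left(529 + 1156\right) + 2479 = 1685 + 2479 = 4164$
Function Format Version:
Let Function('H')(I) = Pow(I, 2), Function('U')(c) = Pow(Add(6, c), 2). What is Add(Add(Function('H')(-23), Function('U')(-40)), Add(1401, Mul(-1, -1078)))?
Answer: 4164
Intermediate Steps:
Add(Add(Function('H')(-23), Function('U')(-40)), Add(1401, Mul(-1, -1078))) = Add(Add(Pow(-23, 2), Pow(Add(6, -40), 2)), Add(1401, Mul(-1, -1078))) = Add(Add(529, Pow(-34, 2)), Add(1401, 1078)) = Add(Add(529, 1156), 2479) = Add(1685, 2479) = 4164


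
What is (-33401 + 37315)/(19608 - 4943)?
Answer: 3914/14665 ≈ 0.26689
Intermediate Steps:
(-33401 + 37315)/(19608 - 4943) = 3914/14665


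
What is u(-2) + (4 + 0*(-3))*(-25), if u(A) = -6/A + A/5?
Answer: -487/5 ≈ -97.400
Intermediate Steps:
u(A) = -6/A + A/5 (u(A) = -6/A + A*(1/5) = -6/A + A/5)
u(-2) + (4 + 0*(-3))*(-25) = (-6/(-2) + (1/5)*(-2)) + (4 + 0*(-3))*(-25) = (-6*(-1/2) - 2/5) + (4 + 0)*(-25) = (3 - 2/5) + 4*(-25) = 13/5 - 100 = -487/5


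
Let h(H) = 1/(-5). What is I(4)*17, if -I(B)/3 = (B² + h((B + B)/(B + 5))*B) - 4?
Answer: -2856/5 ≈ -571.20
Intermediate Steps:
h(H) = -⅕
I(B) = 12 - 3*B² + 3*B/5 (I(B) = -3*((B² - B/5) - 4) = -3*(-4 + B² - B/5) = 12 - 3*B² + 3*B/5)
I(4)*17 = (12 - 3*4² + (⅗)*4)*17 = (12 - 3*16 + 12/5)*17 = (12 - 48 + 12/5)*17 = -168/5*17 = -2856/5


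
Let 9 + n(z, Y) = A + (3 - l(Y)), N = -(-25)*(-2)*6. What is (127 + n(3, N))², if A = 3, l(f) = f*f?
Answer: 8077695376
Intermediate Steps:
l(f) = f²
N = -300 (N = -5*10*6 = -50*6 = -300)
n(z, Y) = -3 - Y² (n(z, Y) = -9 + (3 + (3 - Y²)) = -9 + (6 - Y²) = -3 - Y²)
(127 + n(3, N))² = (127 + (-3 - 1*(-300)²))² = (127 + (-3 - 1*90000))² = (127 + (-3 - 90000))² = (127 - 90003)² = (-89876)² = 8077695376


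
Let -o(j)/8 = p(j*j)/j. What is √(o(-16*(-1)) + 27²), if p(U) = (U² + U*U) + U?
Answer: 3*I*√7215 ≈ 254.82*I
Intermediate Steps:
p(U) = U + 2*U² (p(U) = (U² + U²) + U = 2*U² + U = U + 2*U²)
o(j) = -8*j*(1 + 2*j²) (o(j) = -8*(j*j)*(1 + 2*(j*j))/j = -8*j²*(1 + 2*j²)/j = -8*j*(1 + 2*j²))
√(o(-16*(-1)) + 27²) = √((-16*(-16*(-1))³ - (-128)*(-1)) + 27²) = √((-16*16³ - 8*16) + 729) = √((-16*4096 - 128) + 729) = √((-65536 - 128) + 729) = √(-65664 + 729) = √(-64935) = 3*I*√7215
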